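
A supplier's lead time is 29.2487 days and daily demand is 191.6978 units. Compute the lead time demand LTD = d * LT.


LTD = 191.6978 * 29.2487 = 5606.9114

5606.9114 units


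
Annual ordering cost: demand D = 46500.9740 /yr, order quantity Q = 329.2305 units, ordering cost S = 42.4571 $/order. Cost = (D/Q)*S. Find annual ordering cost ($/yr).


Number of orders = D/Q = 141.2414
Cost = 141.2414 * 42.4571 = 5996.6999

5996.6999 $/yr


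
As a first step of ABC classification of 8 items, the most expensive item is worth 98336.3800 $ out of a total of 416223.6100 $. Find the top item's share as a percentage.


Top item = 98336.3800
Total = 416223.6100
Percentage = 98336.3800 / 416223.6100 * 100 = 23.6259

23.6259%


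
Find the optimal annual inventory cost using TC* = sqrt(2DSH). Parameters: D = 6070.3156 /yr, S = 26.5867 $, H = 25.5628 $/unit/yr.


2*D*S*H = 8251143.1892
TC* = sqrt(8251143.1892) = 2872.4803

2872.4803 $/yr


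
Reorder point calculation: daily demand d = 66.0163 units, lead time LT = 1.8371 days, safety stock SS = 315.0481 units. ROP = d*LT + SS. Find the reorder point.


d*LT = 66.0163 * 1.8371 = 121.2785
ROP = 121.2785 + 315.0481 = 436.3266

436.3266 units


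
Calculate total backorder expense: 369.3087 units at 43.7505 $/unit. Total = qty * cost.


Total = 369.3087 * 43.7505 = 16157.4403

16157.4403 $


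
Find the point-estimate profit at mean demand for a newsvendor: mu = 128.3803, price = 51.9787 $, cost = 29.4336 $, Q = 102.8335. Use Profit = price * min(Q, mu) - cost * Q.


Sales at mu = min(102.8335, 128.3803) = 102.8335
Revenue = 51.9787 * 102.8335 = 5345.1516
Total cost = 29.4336 * 102.8335 = 3026.7601
Profit = 5345.1516 - 3026.7601 = 2318.3915

2318.3915 $


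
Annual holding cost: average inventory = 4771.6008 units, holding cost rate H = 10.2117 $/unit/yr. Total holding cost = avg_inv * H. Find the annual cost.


Cost = 4771.6008 * 10.2117 = 48726.1559

48726.1559 $/yr


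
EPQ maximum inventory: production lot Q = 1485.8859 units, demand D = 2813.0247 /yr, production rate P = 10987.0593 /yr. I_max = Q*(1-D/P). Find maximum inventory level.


D/P = 0.2560
1 - D/P = 0.7440
I_max = 1485.8859 * 0.7440 = 1105.4535

1105.4535 units


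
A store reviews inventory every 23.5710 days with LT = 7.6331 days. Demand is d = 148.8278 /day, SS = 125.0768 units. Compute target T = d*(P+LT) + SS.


P + LT = 31.2041
d*(P+LT) = 148.8278 * 31.2041 = 4644.0376
T = 4644.0376 + 125.0768 = 4769.1144

4769.1144 units


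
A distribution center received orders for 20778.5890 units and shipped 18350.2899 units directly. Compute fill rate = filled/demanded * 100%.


FR = 18350.2899 / 20778.5890 * 100 = 88.3135

88.3135%


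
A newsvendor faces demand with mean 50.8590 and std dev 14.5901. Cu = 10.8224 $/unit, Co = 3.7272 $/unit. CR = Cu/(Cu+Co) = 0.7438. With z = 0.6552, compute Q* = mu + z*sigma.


CR = Cu/(Cu+Co) = 10.8224/(10.8224+3.7272) = 0.7438
z = 0.6552
Q* = 50.8590 + 0.6552 * 14.5901 = 60.4184

60.4184 units


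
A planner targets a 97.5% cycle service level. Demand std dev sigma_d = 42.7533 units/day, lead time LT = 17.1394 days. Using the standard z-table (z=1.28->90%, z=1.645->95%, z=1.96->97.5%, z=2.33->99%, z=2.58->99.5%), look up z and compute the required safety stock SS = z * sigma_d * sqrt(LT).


From the table, SL = 97.5% corresponds to z = 1.96
sqrt(LT) = sqrt(17.1394) = 4.1400
SS = 1.96 * 42.7533 * 4.1400 = 346.9154

346.9154 units


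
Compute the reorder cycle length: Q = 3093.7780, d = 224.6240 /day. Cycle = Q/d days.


Cycle = 3093.7780 / 224.6240 = 13.7731

13.7731 days


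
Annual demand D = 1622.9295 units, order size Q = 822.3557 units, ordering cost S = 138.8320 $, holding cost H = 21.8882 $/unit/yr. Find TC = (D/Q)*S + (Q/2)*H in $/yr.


Ordering cost = D*S/Q = 273.9867
Holding cost = Q*H/2 = 8999.9430
TC = 273.9867 + 8999.9430 = 9273.9297

9273.9297 $/yr


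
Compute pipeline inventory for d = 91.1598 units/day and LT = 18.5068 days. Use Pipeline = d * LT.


Pipeline = 91.1598 * 18.5068 = 1687.0762

1687.0762 units


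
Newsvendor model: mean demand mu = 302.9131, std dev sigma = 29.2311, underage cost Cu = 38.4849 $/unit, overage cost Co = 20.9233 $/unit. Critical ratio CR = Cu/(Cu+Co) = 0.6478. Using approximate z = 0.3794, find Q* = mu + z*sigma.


CR = Cu/(Cu+Co) = 38.4849/(38.4849+20.9233) = 0.6478
z = 0.3794
Q* = 302.9131 + 0.3794 * 29.2311 = 314.0034

314.0034 units


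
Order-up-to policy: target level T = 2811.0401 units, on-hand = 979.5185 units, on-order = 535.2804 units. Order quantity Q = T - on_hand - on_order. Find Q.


Inventory position = OH + OO = 979.5185 + 535.2804 = 1514.7989
Q = 2811.0401 - 1514.7989 = 1296.2412

1296.2412 units


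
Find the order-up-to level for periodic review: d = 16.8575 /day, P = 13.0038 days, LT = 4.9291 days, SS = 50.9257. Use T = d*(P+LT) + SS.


P + LT = 17.9329
d*(P+LT) = 16.8575 * 17.9329 = 302.3039
T = 302.3039 + 50.9257 = 353.2296

353.2296 units


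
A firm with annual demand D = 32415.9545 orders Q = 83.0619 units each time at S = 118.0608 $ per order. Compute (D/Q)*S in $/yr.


Number of orders = D/Q = 390.2626
Cost = 390.2626 * 118.0608 = 46074.7168

46074.7168 $/yr


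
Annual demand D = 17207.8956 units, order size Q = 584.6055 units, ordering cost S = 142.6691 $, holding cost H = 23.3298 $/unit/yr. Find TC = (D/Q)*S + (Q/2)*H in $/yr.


Ordering cost = D*S/Q = 4199.4729
Holding cost = Q*H/2 = 6819.3647
TC = 4199.4729 + 6819.3647 = 11018.8376

11018.8376 $/yr


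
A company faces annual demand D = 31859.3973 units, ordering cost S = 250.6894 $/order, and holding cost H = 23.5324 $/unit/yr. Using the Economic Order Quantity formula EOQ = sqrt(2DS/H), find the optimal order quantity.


2*D*S = 2 * 31859.3973 * 250.6894 = 15973626.3870
2*D*S/H = 678792.9147
EOQ = sqrt(678792.9147) = 823.8889

823.8889 units


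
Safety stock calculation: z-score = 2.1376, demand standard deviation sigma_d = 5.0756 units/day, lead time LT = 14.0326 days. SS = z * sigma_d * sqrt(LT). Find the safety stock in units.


sqrt(LT) = sqrt(14.0326) = 3.7460
SS = 2.1376 * 5.0756 * 3.7460 = 40.6427

40.6427 units


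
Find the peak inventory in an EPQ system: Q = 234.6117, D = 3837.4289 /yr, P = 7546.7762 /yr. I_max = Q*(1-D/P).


D/P = 0.5085
1 - D/P = 0.4915
I_max = 234.6117 * 0.4915 = 115.3150

115.3150 units


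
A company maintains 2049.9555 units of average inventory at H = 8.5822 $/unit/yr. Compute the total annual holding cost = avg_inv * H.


Cost = 2049.9555 * 8.5822 = 17593.1281

17593.1281 $/yr


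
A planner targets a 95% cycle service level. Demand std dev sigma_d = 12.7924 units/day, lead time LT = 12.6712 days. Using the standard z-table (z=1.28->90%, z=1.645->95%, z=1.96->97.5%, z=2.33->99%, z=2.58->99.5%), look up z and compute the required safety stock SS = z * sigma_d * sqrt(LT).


From the table, SL = 95% corresponds to z = 1.645
sqrt(LT) = sqrt(12.6712) = 3.5597
SS = 1.645 * 12.7924 * 3.5597 = 74.9078

74.9078 units


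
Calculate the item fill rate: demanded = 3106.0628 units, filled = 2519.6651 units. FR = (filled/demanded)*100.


FR = 2519.6651 / 3106.0628 * 100 = 81.1209

81.1209%


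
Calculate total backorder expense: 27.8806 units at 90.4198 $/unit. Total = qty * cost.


Total = 27.8806 * 90.4198 = 2520.9583

2520.9583 $


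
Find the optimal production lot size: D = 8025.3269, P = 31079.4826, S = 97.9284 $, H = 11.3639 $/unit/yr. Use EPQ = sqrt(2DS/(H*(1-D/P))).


1 - D/P = 1 - 0.2582 = 0.7418
H*(1-D/P) = 8.4295
2DS = 1571814.8456
EPQ = sqrt(186465.5220) = 431.8165

431.8165 units


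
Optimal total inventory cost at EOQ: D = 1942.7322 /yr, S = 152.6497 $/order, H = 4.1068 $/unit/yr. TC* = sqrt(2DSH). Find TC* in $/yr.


2*D*S*H = 2435804.5794
TC* = sqrt(2435804.5794) = 1560.7064

1560.7064 $/yr


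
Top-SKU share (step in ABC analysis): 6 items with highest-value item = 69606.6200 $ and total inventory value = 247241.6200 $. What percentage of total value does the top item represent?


Top item = 69606.6200
Total = 247241.6200
Percentage = 69606.6200 / 247241.6200 * 100 = 28.1533

28.1533%


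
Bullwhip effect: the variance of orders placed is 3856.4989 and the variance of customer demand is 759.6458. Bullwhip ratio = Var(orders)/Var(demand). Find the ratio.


BW = 3856.4989 / 759.6458 = 5.0767

5.0767


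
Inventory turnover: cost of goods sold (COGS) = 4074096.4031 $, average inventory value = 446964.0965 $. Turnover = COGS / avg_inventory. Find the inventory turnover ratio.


Turnover = 4074096.4031 / 446964.0965 = 9.1150

9.1150


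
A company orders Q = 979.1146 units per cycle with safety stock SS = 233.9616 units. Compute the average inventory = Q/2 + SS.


Q/2 = 489.5573
Avg = 489.5573 + 233.9616 = 723.5189

723.5189 units


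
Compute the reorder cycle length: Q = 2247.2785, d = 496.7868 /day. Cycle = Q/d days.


Cycle = 2247.2785 / 496.7868 = 4.5236

4.5236 days


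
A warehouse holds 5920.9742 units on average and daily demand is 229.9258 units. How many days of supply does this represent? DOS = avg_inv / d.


DOS = 5920.9742 / 229.9258 = 25.7517

25.7517 days


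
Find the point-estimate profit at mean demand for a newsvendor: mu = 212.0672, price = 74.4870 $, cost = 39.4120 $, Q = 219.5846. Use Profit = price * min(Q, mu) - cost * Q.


Sales at mu = min(219.5846, 212.0672) = 212.0672
Revenue = 74.4870 * 212.0672 = 15796.2495
Total cost = 39.4120 * 219.5846 = 8654.2683
Profit = 15796.2495 - 8654.2683 = 7141.9813

7141.9813 $


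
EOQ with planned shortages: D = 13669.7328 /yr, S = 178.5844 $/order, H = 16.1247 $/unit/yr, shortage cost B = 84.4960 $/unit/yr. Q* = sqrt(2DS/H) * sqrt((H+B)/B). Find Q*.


sqrt(2DS/H) = 550.2638
sqrt((H+B)/B) = 1.0913
Q* = 550.2638 * 1.0913 = 600.4772

600.4772 units


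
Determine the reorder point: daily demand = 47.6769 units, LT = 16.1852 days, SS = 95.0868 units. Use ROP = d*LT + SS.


d*LT = 47.6769 * 16.1852 = 771.6602
ROP = 771.6602 + 95.0868 = 866.7470

866.7470 units


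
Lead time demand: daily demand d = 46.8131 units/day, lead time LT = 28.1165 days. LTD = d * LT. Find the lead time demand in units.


LTD = 46.8131 * 28.1165 = 1316.2205

1316.2205 units


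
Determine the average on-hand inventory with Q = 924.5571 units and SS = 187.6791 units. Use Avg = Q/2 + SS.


Q/2 = 462.2785
Avg = 462.2785 + 187.6791 = 649.9577

649.9577 units


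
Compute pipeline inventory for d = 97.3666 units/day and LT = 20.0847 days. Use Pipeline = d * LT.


Pipeline = 97.3666 * 20.0847 = 1955.5790

1955.5790 units


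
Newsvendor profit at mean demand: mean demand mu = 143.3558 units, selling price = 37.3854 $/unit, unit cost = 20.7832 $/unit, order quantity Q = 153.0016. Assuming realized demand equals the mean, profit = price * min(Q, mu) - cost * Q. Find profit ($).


Sales at mu = min(153.0016, 143.3558) = 143.3558
Revenue = 37.3854 * 143.3558 = 5359.4139
Total cost = 20.7832 * 153.0016 = 3179.8629
Profit = 5359.4139 - 3179.8629 = 2179.5511

2179.5511 $


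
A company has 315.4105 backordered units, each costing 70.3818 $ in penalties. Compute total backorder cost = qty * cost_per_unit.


Total = 315.4105 * 70.3818 = 22199.1587

22199.1587 $


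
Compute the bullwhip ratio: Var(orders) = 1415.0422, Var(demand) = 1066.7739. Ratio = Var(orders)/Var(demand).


BW = 1415.0422 / 1066.7739 = 1.3265

1.3265


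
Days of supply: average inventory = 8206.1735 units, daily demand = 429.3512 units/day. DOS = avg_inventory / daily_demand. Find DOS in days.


DOS = 8206.1735 / 429.3512 = 19.1130

19.1130 days


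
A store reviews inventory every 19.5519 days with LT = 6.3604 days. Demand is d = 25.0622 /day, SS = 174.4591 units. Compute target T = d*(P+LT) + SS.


P + LT = 25.9123
d*(P+LT) = 25.0622 * 25.9123 = 649.4192
T = 649.4192 + 174.4591 = 823.8783

823.8783 units


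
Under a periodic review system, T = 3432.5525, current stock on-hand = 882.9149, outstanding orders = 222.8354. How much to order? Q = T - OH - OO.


Inventory position = OH + OO = 882.9149 + 222.8354 = 1105.7503
Q = 3432.5525 - 1105.7503 = 2326.8022

2326.8022 units


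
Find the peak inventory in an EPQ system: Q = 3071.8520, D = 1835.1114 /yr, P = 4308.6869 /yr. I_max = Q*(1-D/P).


D/P = 0.4259
1 - D/P = 0.5741
I_max = 3071.8520 * 0.5741 = 1763.5205

1763.5205 units


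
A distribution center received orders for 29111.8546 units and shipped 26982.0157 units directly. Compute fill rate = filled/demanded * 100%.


FR = 26982.0157 / 29111.8546 * 100 = 92.6839

92.6839%


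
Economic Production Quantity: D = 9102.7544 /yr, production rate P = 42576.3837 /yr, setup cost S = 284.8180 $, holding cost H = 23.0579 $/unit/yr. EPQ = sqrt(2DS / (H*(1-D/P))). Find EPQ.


1 - D/P = 1 - 0.2138 = 0.7862
H*(1-D/P) = 18.1282
2DS = 5185256.6054
EPQ = sqrt(286033.2172) = 534.8207

534.8207 units


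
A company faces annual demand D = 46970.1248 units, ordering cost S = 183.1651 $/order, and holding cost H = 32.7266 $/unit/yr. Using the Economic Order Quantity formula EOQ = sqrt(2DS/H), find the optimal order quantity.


2*D*S = 2 * 46970.1248 * 183.1651 = 17206575.2120
2*D*S/H = 525767.2722
EOQ = sqrt(525767.2722) = 725.0981

725.0981 units


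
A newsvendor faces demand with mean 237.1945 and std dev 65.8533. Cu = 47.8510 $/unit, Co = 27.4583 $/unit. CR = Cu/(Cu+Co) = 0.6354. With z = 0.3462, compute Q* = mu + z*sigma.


CR = Cu/(Cu+Co) = 47.8510/(47.8510+27.4583) = 0.6354
z = 0.3462
Q* = 237.1945 + 0.3462 * 65.8533 = 259.9929

259.9929 units


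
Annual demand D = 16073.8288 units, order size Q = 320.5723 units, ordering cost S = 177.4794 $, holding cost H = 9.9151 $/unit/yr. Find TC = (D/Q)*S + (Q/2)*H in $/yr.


Ordering cost = D*S/Q = 8899.0019
Holding cost = Q*H/2 = 1589.2532
TC = 8899.0019 + 1589.2532 = 10488.2551

10488.2551 $/yr


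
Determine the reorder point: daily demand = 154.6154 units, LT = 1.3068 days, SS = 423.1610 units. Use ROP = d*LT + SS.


d*LT = 154.6154 * 1.3068 = 202.0514
ROP = 202.0514 + 423.1610 = 625.2124

625.2124 units


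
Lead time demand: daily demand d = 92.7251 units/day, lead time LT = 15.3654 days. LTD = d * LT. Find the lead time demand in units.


LTD = 92.7251 * 15.3654 = 1424.7583

1424.7583 units


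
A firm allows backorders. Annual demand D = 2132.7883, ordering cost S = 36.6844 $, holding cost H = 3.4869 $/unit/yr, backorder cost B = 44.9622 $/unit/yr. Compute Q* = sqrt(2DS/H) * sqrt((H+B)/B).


sqrt(2DS/H) = 211.8409
sqrt((H+B)/B) = 1.0381
Q* = 211.8409 * 1.0381 = 219.9019

219.9019 units


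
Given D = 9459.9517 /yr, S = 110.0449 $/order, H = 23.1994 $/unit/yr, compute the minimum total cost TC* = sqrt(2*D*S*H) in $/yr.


2*D*S*H = 48302052.7384
TC* = sqrt(48302052.7384) = 6949.9678

6949.9678 $/yr


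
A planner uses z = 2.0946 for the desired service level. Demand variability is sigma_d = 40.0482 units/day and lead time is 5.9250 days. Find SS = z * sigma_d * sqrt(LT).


sqrt(LT) = sqrt(5.9250) = 2.4341
SS = 2.0946 * 40.0482 * 2.4341 = 204.1871

204.1871 units


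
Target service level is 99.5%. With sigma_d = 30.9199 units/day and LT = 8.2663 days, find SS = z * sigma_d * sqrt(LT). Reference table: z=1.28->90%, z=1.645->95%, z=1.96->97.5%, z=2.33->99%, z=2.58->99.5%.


From the table, SL = 99.5% corresponds to z = 2.58
sqrt(LT) = sqrt(8.2663) = 2.8751
SS = 2.58 * 30.9199 * 2.8751 = 229.3577

229.3577 units


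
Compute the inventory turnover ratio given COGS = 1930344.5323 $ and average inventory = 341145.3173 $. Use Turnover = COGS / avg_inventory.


Turnover = 1930344.5323 / 341145.3173 = 5.6584

5.6584


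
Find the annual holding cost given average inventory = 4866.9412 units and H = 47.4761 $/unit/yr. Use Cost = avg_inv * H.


Cost = 4866.9412 * 47.4761 = 231063.3871

231063.3871 $/yr


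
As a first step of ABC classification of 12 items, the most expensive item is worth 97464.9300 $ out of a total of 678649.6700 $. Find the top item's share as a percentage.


Top item = 97464.9300
Total = 678649.6700
Percentage = 97464.9300 / 678649.6700 * 100 = 14.3616

14.3616%


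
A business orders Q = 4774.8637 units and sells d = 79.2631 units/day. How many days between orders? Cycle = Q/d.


Cycle = 4774.8637 / 79.2631 = 60.2407

60.2407 days


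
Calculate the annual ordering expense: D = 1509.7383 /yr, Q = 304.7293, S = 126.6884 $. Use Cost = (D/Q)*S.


Number of orders = D/Q = 4.9544
Cost = 4.9544 * 126.6884 = 627.6598

627.6598 $/yr


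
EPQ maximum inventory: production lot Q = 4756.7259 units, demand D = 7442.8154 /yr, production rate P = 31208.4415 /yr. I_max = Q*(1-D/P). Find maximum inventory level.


D/P = 0.2385
1 - D/P = 0.7615
I_max = 4756.7259 * 0.7615 = 3622.3074

3622.3074 units


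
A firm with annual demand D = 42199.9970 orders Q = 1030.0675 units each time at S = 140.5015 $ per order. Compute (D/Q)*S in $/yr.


Number of orders = D/Q = 40.9682
Cost = 40.9682 * 140.5015 = 5756.0916

5756.0916 $/yr


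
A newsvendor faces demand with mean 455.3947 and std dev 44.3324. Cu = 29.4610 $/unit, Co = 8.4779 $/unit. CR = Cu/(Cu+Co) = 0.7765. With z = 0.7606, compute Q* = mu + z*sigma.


CR = Cu/(Cu+Co) = 29.4610/(29.4610+8.4779) = 0.7765
z = 0.7606
Q* = 455.3947 + 0.7606 * 44.3324 = 489.1139

489.1139 units


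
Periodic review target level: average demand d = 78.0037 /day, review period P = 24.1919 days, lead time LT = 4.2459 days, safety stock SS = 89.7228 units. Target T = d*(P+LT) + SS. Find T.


P + LT = 28.4378
d*(P+LT) = 78.0037 * 28.4378 = 2218.2536
T = 2218.2536 + 89.7228 = 2307.9764

2307.9764 units


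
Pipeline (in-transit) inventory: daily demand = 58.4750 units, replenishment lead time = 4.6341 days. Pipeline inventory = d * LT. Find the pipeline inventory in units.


Pipeline = 58.4750 * 4.6341 = 270.9790

270.9790 units


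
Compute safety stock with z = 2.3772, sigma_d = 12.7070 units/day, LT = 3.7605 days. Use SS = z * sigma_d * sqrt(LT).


sqrt(LT) = sqrt(3.7605) = 1.9392
SS = 2.3772 * 12.7070 * 1.9392 = 58.5776

58.5776 units


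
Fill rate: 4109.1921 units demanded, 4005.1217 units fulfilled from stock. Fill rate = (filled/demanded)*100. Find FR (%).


FR = 4005.1217 / 4109.1921 * 100 = 97.4674

97.4674%


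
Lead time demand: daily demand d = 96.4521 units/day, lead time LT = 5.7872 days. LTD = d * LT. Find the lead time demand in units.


LTD = 96.4521 * 5.7872 = 558.1876

558.1876 units


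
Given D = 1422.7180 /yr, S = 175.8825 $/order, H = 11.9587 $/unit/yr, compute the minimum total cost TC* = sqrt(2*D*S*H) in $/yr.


2*D*S*H = 5984879.6702
TC* = sqrt(5984879.6702) = 2446.4014

2446.4014 $/yr


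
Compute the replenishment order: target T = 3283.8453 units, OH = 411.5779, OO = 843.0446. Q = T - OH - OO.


Inventory position = OH + OO = 411.5779 + 843.0446 = 1254.6225
Q = 3283.8453 - 1254.6225 = 2029.2228

2029.2228 units


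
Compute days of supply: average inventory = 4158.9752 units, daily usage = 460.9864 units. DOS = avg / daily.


DOS = 4158.9752 / 460.9864 = 9.0219

9.0219 days


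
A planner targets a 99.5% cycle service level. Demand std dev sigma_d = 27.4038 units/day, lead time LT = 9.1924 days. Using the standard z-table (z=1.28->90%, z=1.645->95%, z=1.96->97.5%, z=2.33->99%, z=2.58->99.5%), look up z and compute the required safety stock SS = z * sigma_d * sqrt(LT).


From the table, SL = 99.5% corresponds to z = 2.58
sqrt(LT) = sqrt(9.1924) = 3.0319
SS = 2.58 * 27.4038 * 3.0319 = 214.3606

214.3606 units


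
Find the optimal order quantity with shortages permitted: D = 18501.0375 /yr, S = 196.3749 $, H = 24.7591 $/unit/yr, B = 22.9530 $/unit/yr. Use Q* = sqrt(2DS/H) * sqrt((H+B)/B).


sqrt(2DS/H) = 541.7371
sqrt((H+B)/B) = 1.4418
Q* = 541.7371 * 1.4418 = 781.0577

781.0577 units


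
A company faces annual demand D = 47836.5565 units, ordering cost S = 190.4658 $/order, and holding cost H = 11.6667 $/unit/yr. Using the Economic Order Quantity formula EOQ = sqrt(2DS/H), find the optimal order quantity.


2*D*S = 2 * 47836.5565 * 190.4658 = 18222456.0060
2*D*S/H = 1561920.3379
EOQ = sqrt(1561920.3379) = 1249.7681

1249.7681 units


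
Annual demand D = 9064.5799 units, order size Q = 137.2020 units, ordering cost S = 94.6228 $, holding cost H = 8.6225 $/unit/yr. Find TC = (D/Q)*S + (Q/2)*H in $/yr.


Ordering cost = D*S/Q = 6251.4827
Holding cost = Q*H/2 = 591.5121
TC = 6251.4827 + 591.5121 = 6842.9948

6842.9948 $/yr


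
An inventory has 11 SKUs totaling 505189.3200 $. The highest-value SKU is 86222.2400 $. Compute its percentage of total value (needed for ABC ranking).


Top item = 86222.2400
Total = 505189.3200
Percentage = 86222.2400 / 505189.3200 * 100 = 17.0673

17.0673%


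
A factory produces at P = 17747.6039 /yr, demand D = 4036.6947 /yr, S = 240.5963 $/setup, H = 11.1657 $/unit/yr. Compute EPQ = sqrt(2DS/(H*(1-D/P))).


1 - D/P = 1 - 0.2275 = 0.7725
H*(1-D/P) = 8.6261
2DS = 1942427.6181
EPQ = sqrt(225181.3207) = 474.5327

474.5327 units


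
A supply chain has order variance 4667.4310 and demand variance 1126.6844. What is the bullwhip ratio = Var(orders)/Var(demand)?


BW = 4667.4310 / 1126.6844 = 4.1426

4.1426


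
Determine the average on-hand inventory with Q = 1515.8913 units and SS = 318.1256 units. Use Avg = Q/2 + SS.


Q/2 = 757.9457
Avg = 757.9457 + 318.1256 = 1076.0712

1076.0712 units


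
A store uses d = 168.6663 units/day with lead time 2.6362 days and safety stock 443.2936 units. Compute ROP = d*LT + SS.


d*LT = 168.6663 * 2.6362 = 444.6381
ROP = 444.6381 + 443.2936 = 887.9317

887.9317 units


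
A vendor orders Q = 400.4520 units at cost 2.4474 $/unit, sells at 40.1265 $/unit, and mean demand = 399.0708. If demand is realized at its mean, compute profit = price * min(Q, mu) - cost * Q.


Sales at mu = min(400.4520, 399.0708) = 399.0708
Revenue = 40.1265 * 399.0708 = 16013.3145
Total cost = 2.4474 * 400.4520 = 980.0662
Profit = 16013.3145 - 980.0662 = 15033.2482

15033.2482 $


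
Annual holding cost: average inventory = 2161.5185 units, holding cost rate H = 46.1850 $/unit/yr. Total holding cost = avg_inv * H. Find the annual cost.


Cost = 2161.5185 * 46.1850 = 99829.7319

99829.7319 $/yr


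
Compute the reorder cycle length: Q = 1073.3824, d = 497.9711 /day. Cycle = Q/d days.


Cycle = 1073.3824 / 497.9711 = 2.1555

2.1555 days


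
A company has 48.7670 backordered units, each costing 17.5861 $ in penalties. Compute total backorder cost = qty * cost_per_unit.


Total = 48.7670 * 17.5861 = 857.6213

857.6213 $


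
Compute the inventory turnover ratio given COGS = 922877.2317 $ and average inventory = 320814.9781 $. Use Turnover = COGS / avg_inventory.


Turnover = 922877.2317 / 320814.9781 = 2.8767

2.8767


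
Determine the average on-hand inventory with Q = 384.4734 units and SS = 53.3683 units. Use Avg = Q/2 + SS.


Q/2 = 192.2367
Avg = 192.2367 + 53.3683 = 245.6050

245.6050 units


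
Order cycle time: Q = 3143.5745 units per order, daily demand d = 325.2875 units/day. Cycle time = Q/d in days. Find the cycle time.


Cycle = 3143.5745 / 325.2875 = 9.6640

9.6640 days


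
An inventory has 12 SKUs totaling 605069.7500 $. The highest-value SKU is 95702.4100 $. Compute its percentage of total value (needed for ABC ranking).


Top item = 95702.4100
Total = 605069.7500
Percentage = 95702.4100 / 605069.7500 * 100 = 15.8168

15.8168%


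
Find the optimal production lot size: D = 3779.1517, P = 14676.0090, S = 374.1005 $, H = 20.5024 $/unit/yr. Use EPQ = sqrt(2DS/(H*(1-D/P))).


1 - D/P = 1 - 0.2575 = 0.7425
H*(1-D/P) = 15.2229
2DS = 2827565.0811
EPQ = sqrt(185743.9227) = 430.9802

430.9802 units


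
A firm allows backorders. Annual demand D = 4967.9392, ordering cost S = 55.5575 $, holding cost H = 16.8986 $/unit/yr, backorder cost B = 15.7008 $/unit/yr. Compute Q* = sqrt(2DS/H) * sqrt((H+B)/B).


sqrt(2DS/H) = 180.7379
sqrt((H+B)/B) = 1.4409
Q* = 180.7379 * 1.4409 = 260.4312

260.4312 units


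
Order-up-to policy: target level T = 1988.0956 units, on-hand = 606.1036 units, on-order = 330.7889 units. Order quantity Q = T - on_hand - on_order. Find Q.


Inventory position = OH + OO = 606.1036 + 330.7889 = 936.8925
Q = 1988.0956 - 936.8925 = 1051.2031

1051.2031 units


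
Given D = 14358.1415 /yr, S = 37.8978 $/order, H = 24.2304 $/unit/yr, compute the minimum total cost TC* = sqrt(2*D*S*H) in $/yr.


2*D*S*H = 26369555.4191
TC* = sqrt(26369555.4191) = 5135.1295

5135.1295 $/yr


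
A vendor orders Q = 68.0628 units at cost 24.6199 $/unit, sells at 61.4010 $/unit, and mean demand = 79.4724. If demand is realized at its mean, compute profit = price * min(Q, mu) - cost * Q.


Sales at mu = min(68.0628, 79.4724) = 68.0628
Revenue = 61.4010 * 68.0628 = 4179.1240
Total cost = 24.6199 * 68.0628 = 1675.6993
Profit = 4179.1240 - 1675.6993 = 2503.4247

2503.4247 $


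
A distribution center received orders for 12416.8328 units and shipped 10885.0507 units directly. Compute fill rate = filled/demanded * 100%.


FR = 10885.0507 / 12416.8328 * 100 = 87.6637

87.6637%


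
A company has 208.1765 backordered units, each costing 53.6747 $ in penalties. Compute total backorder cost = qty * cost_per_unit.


Total = 208.1765 * 53.6747 = 11173.8112

11173.8112 $


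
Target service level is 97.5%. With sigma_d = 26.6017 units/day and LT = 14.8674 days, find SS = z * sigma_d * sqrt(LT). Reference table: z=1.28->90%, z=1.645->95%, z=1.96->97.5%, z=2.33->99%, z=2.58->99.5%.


From the table, SL = 97.5% corresponds to z = 1.96
sqrt(LT) = sqrt(14.8674) = 3.8558
SS = 1.96 * 26.6017 * 3.8558 = 201.0402

201.0402 units


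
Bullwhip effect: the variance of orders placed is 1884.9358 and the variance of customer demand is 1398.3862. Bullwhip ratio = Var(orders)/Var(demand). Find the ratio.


BW = 1884.9358 / 1398.3862 = 1.3479

1.3479


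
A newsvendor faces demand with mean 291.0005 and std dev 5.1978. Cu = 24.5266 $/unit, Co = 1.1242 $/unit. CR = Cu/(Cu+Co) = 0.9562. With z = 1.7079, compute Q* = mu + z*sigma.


CR = Cu/(Cu+Co) = 24.5266/(24.5266+1.1242) = 0.9562
z = 1.7079
Q* = 291.0005 + 1.7079 * 5.1978 = 299.8778

299.8778 units


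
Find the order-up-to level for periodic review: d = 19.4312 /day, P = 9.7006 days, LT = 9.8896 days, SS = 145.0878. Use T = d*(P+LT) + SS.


P + LT = 19.5902
d*(P+LT) = 19.4312 * 19.5902 = 380.6611
T = 380.6611 + 145.0878 = 525.7489

525.7489 units


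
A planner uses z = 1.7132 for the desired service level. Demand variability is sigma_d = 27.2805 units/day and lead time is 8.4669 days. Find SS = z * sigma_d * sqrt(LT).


sqrt(LT) = sqrt(8.4669) = 2.9098
SS = 1.7132 * 27.2805 * 2.9098 = 135.9949

135.9949 units


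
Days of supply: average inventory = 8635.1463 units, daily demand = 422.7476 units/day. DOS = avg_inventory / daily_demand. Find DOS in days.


DOS = 8635.1463 / 422.7476 = 20.4262

20.4262 days


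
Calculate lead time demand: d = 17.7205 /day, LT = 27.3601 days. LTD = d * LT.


LTD = 17.7205 * 27.3601 = 484.8347

484.8347 units


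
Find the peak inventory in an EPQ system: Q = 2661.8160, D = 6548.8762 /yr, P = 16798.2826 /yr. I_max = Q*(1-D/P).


D/P = 0.3899
1 - D/P = 0.6101
I_max = 2661.8160 * 0.6101 = 1624.0966

1624.0966 units


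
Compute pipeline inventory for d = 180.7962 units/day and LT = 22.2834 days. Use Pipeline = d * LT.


Pipeline = 180.7962 * 22.2834 = 4028.7540

4028.7540 units


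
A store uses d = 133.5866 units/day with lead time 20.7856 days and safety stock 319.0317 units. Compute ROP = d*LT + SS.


d*LT = 133.5866 * 20.7856 = 2776.6776
ROP = 2776.6776 + 319.0317 = 3095.7093

3095.7093 units


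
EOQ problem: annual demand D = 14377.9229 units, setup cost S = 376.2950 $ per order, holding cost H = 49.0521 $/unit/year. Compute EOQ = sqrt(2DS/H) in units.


2*D*S = 2 * 14377.9229 * 376.2950 = 10820680.9953
2*D*S/H = 220595.6727
EOQ = sqrt(220595.6727) = 469.6761

469.6761 units


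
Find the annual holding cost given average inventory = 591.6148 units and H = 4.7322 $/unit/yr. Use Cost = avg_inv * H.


Cost = 591.6148 * 4.7322 = 2799.6396

2799.6396 $/yr


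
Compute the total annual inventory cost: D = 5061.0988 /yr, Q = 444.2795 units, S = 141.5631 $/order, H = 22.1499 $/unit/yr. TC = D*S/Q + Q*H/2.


Ordering cost = D*S/Q = 1612.6444
Holding cost = Q*H/2 = 4920.3732
TC = 1612.6444 + 4920.3732 = 6533.0176

6533.0176 $/yr


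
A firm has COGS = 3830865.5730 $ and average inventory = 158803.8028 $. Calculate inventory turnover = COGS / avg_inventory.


Turnover = 3830865.5730 / 158803.8028 = 24.1233

24.1233


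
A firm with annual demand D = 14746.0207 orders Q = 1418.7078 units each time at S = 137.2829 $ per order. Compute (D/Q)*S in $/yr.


Number of orders = D/Q = 10.3940
Cost = 10.3940 * 137.2829 = 1426.9157

1426.9157 $/yr


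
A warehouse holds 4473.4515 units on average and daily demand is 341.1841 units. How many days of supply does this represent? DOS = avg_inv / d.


DOS = 4473.4515 / 341.1841 = 13.1115

13.1115 days


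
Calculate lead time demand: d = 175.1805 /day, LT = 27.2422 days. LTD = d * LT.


LTD = 175.1805 * 27.2422 = 4772.3022

4772.3022 units


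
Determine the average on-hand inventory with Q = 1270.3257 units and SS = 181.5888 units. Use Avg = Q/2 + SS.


Q/2 = 635.1629
Avg = 635.1629 + 181.5888 = 816.7517

816.7517 units


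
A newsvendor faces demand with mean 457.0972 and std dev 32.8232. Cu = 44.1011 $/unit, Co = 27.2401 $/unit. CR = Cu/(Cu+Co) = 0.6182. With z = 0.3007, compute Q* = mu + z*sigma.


CR = Cu/(Cu+Co) = 44.1011/(44.1011+27.2401) = 0.6182
z = 0.3007
Q* = 457.0972 + 0.3007 * 32.8232 = 466.9671

466.9671 units


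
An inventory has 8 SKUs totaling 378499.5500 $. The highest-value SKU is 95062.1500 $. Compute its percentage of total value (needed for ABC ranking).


Top item = 95062.1500
Total = 378499.5500
Percentage = 95062.1500 / 378499.5500 * 100 = 25.1155

25.1155%


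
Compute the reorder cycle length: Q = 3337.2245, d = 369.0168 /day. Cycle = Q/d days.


Cycle = 3337.2245 / 369.0168 = 9.0436

9.0436 days


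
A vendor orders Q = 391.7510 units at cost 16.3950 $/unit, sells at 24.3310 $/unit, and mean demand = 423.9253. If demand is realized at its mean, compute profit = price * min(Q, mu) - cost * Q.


Sales at mu = min(391.7510, 423.9253) = 391.7510
Revenue = 24.3310 * 391.7510 = 9531.6936
Total cost = 16.3950 * 391.7510 = 6422.7576
Profit = 9531.6936 - 6422.7576 = 3108.9359

3108.9359 $


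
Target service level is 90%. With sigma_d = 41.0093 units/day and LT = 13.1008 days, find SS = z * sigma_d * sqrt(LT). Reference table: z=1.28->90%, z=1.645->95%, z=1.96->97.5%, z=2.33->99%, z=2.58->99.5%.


From the table, SL = 90% corresponds to z = 1.28
sqrt(LT) = sqrt(13.1008) = 3.6195
SS = 1.28 * 41.0093 * 3.6195 = 189.9946

189.9946 units


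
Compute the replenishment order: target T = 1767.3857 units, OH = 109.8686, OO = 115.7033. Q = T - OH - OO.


Inventory position = OH + OO = 109.8686 + 115.7033 = 225.5719
Q = 1767.3857 - 225.5719 = 1541.8138

1541.8138 units


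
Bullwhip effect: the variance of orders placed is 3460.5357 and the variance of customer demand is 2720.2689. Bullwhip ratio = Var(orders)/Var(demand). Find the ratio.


BW = 3460.5357 / 2720.2689 = 1.2721

1.2721


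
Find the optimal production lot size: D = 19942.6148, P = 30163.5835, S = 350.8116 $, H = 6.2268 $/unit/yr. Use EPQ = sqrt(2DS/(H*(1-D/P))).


1 - D/P = 1 - 0.6611 = 0.3389
H*(1-D/P) = 2.1100
2DS = 13992201.2123
EPQ = sqrt(6631503.4841) = 2575.1706

2575.1706 units


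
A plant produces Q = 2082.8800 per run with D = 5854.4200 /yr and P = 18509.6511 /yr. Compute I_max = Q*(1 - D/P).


D/P = 0.3163
1 - D/P = 0.6837
I_max = 2082.8800 * 0.6837 = 1424.0856

1424.0856 units


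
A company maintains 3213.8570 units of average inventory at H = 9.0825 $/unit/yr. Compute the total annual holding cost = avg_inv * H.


Cost = 3213.8570 * 9.0825 = 29189.8562

29189.8562 $/yr


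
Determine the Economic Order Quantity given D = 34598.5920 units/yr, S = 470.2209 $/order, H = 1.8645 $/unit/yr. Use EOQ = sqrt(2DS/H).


2*D*S = 2 * 34598.5920 * 470.2209 = 32537962.1379
2*D*S/H = 17451307.1268
EOQ = sqrt(17451307.1268) = 4177.4762

4177.4762 units


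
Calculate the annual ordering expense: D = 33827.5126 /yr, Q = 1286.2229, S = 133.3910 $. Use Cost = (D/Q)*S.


Number of orders = D/Q = 26.2999
Cost = 26.2999 * 133.3910 = 3508.1678

3508.1678 $/yr


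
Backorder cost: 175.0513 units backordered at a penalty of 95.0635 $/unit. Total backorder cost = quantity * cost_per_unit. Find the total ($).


Total = 175.0513 * 95.0635 = 16640.9893

16640.9893 $


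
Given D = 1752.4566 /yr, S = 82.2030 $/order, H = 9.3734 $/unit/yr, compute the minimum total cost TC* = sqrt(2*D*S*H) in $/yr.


2*D*S*H = 2700611.3274
TC* = sqrt(2700611.3274) = 1643.3537

1643.3537 $/yr


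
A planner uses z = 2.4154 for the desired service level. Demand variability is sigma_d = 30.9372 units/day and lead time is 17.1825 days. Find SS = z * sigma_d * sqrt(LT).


sqrt(LT) = sqrt(17.1825) = 4.1452
SS = 2.4154 * 30.9372 * 4.1452 = 309.7514

309.7514 units


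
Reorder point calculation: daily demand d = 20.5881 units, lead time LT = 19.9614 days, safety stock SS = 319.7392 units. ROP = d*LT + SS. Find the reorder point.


d*LT = 20.5881 * 19.9614 = 410.9673
ROP = 410.9673 + 319.7392 = 730.7065

730.7065 units


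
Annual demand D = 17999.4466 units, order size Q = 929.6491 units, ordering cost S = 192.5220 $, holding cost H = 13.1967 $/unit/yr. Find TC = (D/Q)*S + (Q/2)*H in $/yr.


Ordering cost = D*S/Q = 3727.5241
Holding cost = Q*H/2 = 6134.1501
TC = 3727.5241 + 6134.1501 = 9861.6743

9861.6743 $/yr


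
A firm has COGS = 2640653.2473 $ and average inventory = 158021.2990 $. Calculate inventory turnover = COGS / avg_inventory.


Turnover = 2640653.2473 / 158021.2990 = 16.7107

16.7107


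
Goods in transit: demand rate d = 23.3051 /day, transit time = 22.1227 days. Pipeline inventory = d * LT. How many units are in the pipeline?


Pipeline = 23.3051 * 22.1227 = 515.5717

515.5717 units


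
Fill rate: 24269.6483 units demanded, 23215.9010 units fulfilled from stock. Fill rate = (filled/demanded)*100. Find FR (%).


FR = 23215.9010 / 24269.6483 * 100 = 95.6582

95.6582%


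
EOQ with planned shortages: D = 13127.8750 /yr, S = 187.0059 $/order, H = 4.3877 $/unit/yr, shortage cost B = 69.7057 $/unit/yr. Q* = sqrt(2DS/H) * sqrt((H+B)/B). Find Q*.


sqrt(2DS/H) = 1057.8435
sqrt((H+B)/B) = 1.0310
Q* = 1057.8435 * 1.0310 = 1090.6289

1090.6289 units


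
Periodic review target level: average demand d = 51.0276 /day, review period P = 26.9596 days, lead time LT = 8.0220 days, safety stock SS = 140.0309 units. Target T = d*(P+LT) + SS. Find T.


P + LT = 34.9816
d*(P+LT) = 51.0276 * 34.9816 = 1785.0271
T = 1785.0271 + 140.0309 = 1925.0580

1925.0580 units


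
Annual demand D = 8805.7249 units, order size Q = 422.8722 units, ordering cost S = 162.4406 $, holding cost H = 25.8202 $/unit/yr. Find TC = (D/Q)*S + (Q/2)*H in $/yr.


Ordering cost = D*S/Q = 3382.5994
Holding cost = Q*H/2 = 5459.3224
TC = 3382.5994 + 5459.3224 = 8841.9218

8841.9218 $/yr


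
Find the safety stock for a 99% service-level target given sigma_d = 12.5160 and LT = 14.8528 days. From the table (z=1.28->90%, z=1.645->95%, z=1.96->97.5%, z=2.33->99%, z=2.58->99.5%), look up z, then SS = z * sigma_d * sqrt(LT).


From the table, SL = 99% corresponds to z = 2.33
sqrt(LT) = sqrt(14.8528) = 3.8539
SS = 2.33 * 12.5160 * 3.8539 = 112.3895

112.3895 units


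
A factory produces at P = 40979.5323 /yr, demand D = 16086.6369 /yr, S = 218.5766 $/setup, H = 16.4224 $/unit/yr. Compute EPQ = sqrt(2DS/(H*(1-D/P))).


1 - D/P = 1 - 0.3926 = 0.6074
H*(1-D/P) = 9.9757
2DS = 7032324.7981
EPQ = sqrt(704942.7986) = 839.6087

839.6087 units


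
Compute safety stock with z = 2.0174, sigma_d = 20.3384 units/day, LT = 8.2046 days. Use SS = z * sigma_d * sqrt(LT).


sqrt(LT) = sqrt(8.2046) = 2.8644
SS = 2.0174 * 20.3384 * 2.8644 = 117.5270

117.5270 units


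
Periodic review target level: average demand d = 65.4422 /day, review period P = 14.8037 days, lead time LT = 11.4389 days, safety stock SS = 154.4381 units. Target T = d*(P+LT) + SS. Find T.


P + LT = 26.2426
d*(P+LT) = 65.4422 * 26.2426 = 1717.3735
T = 1717.3735 + 154.4381 = 1871.8116

1871.8116 units


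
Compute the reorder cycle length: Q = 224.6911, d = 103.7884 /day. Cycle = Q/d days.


Cycle = 224.6911 / 103.7884 = 2.1649

2.1649 days


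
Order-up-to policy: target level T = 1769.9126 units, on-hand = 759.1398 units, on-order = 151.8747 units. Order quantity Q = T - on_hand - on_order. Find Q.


Inventory position = OH + OO = 759.1398 + 151.8747 = 911.0145
Q = 1769.9126 - 911.0145 = 858.8981

858.8981 units


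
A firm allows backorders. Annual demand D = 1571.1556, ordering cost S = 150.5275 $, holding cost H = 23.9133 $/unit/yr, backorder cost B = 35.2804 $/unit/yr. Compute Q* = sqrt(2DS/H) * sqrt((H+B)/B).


sqrt(2DS/H) = 140.6413
sqrt((H+B)/B) = 1.2953
Q* = 140.6413 * 1.2953 = 182.1729

182.1729 units


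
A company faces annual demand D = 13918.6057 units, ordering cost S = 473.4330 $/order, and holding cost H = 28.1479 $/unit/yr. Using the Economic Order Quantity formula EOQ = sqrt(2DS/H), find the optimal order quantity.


2*D*S = 2 * 13918.6057 * 473.4330 = 13179054.5047
2*D*S/H = 468207.3798
EOQ = sqrt(468207.3798) = 684.2568

684.2568 units


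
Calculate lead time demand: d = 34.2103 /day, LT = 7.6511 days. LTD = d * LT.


LTD = 34.2103 * 7.6511 = 261.7464

261.7464 units


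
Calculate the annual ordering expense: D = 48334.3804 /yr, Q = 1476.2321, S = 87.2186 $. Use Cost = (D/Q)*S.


Number of orders = D/Q = 32.7417
Cost = 32.7417 * 87.2186 = 2855.6871

2855.6871 $/yr


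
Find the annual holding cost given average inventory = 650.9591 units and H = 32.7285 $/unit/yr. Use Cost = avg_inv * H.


Cost = 650.9591 * 32.7285 = 21304.9149

21304.9149 $/yr


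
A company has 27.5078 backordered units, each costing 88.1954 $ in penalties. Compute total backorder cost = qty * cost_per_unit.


Total = 27.5078 * 88.1954 = 2426.0614

2426.0614 $


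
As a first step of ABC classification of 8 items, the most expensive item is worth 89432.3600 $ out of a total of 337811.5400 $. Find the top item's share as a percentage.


Top item = 89432.3600
Total = 337811.5400
Percentage = 89432.3600 / 337811.5400 * 100 = 26.4740

26.4740%


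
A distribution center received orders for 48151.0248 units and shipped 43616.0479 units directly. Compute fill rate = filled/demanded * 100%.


FR = 43616.0479 / 48151.0248 * 100 = 90.5818

90.5818%


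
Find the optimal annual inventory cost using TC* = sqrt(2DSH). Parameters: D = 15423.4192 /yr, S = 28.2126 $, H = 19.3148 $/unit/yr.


2*D*S*H = 16809081.5905
TC* = sqrt(16809081.5905) = 4099.8880

4099.8880 $/yr


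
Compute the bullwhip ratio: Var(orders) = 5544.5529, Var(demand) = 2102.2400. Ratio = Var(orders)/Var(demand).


BW = 5544.5529 / 2102.2400 = 2.6375

2.6375


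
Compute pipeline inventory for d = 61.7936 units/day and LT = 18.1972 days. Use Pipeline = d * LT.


Pipeline = 61.7936 * 18.1972 = 1124.4705

1124.4705 units


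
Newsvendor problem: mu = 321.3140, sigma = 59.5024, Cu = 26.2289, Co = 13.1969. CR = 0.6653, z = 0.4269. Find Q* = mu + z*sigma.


CR = Cu/(Cu+Co) = 26.2289/(26.2289+13.1969) = 0.6653
z = 0.4269
Q* = 321.3140 + 0.4269 * 59.5024 = 346.7156

346.7156 units
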